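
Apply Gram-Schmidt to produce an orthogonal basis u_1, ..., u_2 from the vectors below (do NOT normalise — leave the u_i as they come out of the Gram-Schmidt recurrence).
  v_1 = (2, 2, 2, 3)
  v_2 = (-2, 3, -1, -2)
Orthogonal basis:
  u_1 = (2, 2, 2, 3)
  u_2 = (-10/7, 25/7, -3/7, -8/7)

Apply the Gram-Schmidt recurrence
  u_1 = v_1
  u_i = v_i − Σ_{j<i} ((v_i · u_j) / (u_j · u_j)) · u_j.

Step by step this gives:
  u_1 = (2, 2, 2, 3)
  u_2 = (-10/7, 25/7, -3/7, -8/7)

Orthogonality check:
  u_2 · u_1 = 0 (should be 0)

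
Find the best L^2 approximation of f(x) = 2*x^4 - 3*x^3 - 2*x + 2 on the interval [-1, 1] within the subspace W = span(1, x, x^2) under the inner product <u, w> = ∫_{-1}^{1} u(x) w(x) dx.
g(x) = 12*x^2/7 - 19*x/5 + 64/35

The best approximation g ∈ W is the orthogonal projection of f onto W. Writing g = a_0 + a_1 x + a_2 x^2, the coefficients solve the normal equations G · a = b where
  G_{ij} = <φ_i, φ_j> and b_i = <f, φ_i>, with φ_0 = 1, φ_1 = x, φ_2 = x^2.
G =
  [2, 0, 2/3]
  [0, 2/3, 0]
  [2/3, 0, 2/5],
b = (24/5, -38/15, 40/21).
Solving gives a_0 = 64/35, a_1 = -19/5, a_2 = 12/7, so
  g(x) = 12*x^2/7 - 19*x/5 + 64/35.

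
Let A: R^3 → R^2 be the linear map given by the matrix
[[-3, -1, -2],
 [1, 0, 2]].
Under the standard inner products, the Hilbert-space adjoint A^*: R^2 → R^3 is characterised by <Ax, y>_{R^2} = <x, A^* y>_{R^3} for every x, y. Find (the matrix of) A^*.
A^* = A^T =
[[-3, 1],
 [-1, 0],
 [-2, 2]]

For real matrices with standard dot products, the defining identity <Ax, y> = <x, A^* y> gives (Ax)^T y = x^T (A^*) y, i.e. x^T A^T y = x^T (A^*) y. Since this holds for all x, y, we must have A^* = A^T. Therefore
A^* =
[[-3, 1],
 [-1, 0],
 [-2, 2]].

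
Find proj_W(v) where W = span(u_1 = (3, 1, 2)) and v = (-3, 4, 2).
proj_W(v) = (-3/14, -1/14, -1/7)

Set up U = [u_1 | ... | u_1] ∈ R^(3×1). The projector onto W = col(U) is P = U (U^T U)^(-1) U^T.
Compute U^T U =
  [14],
and U^T v = (-1).
Solve U^T U · c = U^T v for the coefficients: c = (-1/14). The projection is proj_W(v) = U c.
Check: (v - proj_W(v)) · u_1 = 0  (should be 0).
Result: proj_W(v) = (-3/14, -1/14, -1/7).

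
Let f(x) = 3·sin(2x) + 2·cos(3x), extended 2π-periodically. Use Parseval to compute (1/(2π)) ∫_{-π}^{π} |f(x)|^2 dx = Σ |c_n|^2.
Σ |c_n|^2 = 13/2

Expand |f|^2 and use orthogonality of {sin(nx), cos(mx)} on [-π, π]:
  ∫_{-π}^{π} sin(nx)^2 dx = π, ∫ cos(mx)^2 dx = π, and cross terms integrate to 0.
So ∫_{-π}^{π} f(x)^2 dx = 3^2 · π + 2^2 · π = (9 + 4)π.
Divide by 2π: (9 + 4)/2 = 13/2.
By Parseval, this equals Σ |c_n|^2.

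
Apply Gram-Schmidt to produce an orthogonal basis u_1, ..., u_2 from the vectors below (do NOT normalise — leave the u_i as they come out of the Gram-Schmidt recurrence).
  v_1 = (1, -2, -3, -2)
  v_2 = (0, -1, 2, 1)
Orthogonal basis:
  u_1 = (1, -2, -3, -2)
  u_2 = (1/3, -5/3, 1, 1/3)

Apply the Gram-Schmidt recurrence
  u_1 = v_1
  u_i = v_i − Σ_{j<i} ((v_i · u_j) / (u_j · u_j)) · u_j.

Step by step this gives:
  u_1 = (1, -2, -3, -2)
  u_2 = (1/3, -5/3, 1, 1/3)

Orthogonality check:
  u_2 · u_1 = 0 (should be 0)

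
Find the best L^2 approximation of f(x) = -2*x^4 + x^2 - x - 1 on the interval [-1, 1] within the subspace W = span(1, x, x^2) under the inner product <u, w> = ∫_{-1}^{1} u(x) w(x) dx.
g(x) = -5*x^2/7 - x - 29/35

The best approximation g ∈ W is the orthogonal projection of f onto W. Writing g = a_0 + a_1 x + a_2 x^2, the coefficients solve the normal equations G · a = b where
  G_{ij} = <φ_i, φ_j> and b_i = <f, φ_i>, with φ_0 = 1, φ_1 = x, φ_2 = x^2.
G =
  [2, 0, 2/3]
  [0, 2/3, 0]
  [2/3, 0, 2/5],
b = (-32/15, -2/3, -88/105).
Solving gives a_0 = -29/35, a_1 = -1, a_2 = -5/7, so
  g(x) = -5*x^2/7 - x - 29/35.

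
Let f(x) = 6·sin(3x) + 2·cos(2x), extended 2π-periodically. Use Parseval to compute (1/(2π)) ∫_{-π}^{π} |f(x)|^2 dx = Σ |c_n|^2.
Σ |c_n|^2 = 20

Expand |f|^2 and use orthogonality of {sin(nx), cos(mx)} on [-π, π]:
  ∫_{-π}^{π} sin(nx)^2 dx = π, ∫ cos(mx)^2 dx = π, and cross terms integrate to 0.
So ∫_{-π}^{π} f(x)^2 dx = 6^2 · π + 2^2 · π = (36 + 4)π.
Divide by 2π: (36 + 4)/2 = 20.
By Parseval, this equals Σ |c_n|^2.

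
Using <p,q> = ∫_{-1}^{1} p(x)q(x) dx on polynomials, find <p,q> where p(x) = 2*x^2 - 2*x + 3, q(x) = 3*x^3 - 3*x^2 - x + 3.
<p,q> = 188/15

Expand the product: p(x)·q(x) = 6*x^5 - 12*x^4 + 13*x^3 - x^2 - 9*x + 9.
∫_{-1}^{1} of each monomial x^k gives [2/(k+1) if k even, 0 if k odd]. Integrating term-by-term (or equivalently evaluating the antiderivative F(x) = x^6 - 12*x^5/5 + 13*x^4/4 - x^3/3 - 9*x^2/2 + 9*x at the endpoints):
  F(1) − F(−1) = 361/60 − (-391/60) = 188/15.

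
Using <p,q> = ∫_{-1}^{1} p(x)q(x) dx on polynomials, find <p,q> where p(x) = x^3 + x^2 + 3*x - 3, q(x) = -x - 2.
<p,q> = 124/15

Expand the product: p(x)·q(x) = -x^4 - 3*x^3 - 5*x^2 - 3*x + 6.
∫_{-1}^{1} of each monomial x^k gives [2/(k+1) if k even, 0 if k odd]. Integrating term-by-term (or equivalently evaluating the antiderivative F(x) = -x^5/5 - 3*x^4/4 - 5*x^3/3 - 3*x^2/2 + 6*x at the endpoints):
  F(1) − F(−1) = 113/60 − (-383/60) = 124/15.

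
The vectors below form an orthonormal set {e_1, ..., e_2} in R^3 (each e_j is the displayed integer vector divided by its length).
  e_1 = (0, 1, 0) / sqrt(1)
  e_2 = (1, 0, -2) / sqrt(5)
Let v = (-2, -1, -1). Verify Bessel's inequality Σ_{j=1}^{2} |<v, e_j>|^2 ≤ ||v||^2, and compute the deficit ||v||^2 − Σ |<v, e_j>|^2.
Σ |<v, e_j>|^2 = 1; ||v||^2 = 6; deficit = 5

Write each e_j = u_j / sqrt(<u_j, u_j>) where u_j is the displayed integer vector. Then <v, e_j> = <v, u_j> / sqrt(<u_j, u_j>), so |<v, e_j>|^2 = <v, u_j>^2 / <u_j, u_j>.
Coefficients: <v, e_1> = -1/sqrt(1), <v, e_2> = 0/sqrt(5).
Square and sum: Σ |<v, e_j>|^2 = 1.
Compute ||v||^2 = v·v = 6.
Deficit = 6 − 1 = 5 ≥ 0, confirming Bessel's inequality. (The deficit equals ||v − Σ <v,e_j> e_j||^2, the squared distance from v to span{e_j}.)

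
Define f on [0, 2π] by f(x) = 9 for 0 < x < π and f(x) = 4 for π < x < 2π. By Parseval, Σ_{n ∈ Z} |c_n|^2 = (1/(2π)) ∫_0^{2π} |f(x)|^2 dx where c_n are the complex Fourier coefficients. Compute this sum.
Σ |c_n|^2 = 97/2

Parseval equates the L^2 energy of f (normalised by 1/(2π)) with the ℓ^2 sum of its Fourier coefficients: (1/(2π)) ∫_0^{2π} |f|^2 = Σ |c_n|^2.
Compute the left side: (1/(2π)) [∫_0^π 9^2 dx + ∫_π^{2π} 4^2 dx] = (1/(2π)) · (81π + 16π) = (81 + 16)/2 = 97/2.
So Σ_{n ∈ Z} |c_n|^2 = 97/2.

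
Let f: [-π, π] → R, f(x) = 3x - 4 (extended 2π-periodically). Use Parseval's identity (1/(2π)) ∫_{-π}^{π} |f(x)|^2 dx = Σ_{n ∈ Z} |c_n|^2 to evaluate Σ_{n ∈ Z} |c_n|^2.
Σ |c_n|^2 = 3π^2 + 16

Expand and integrate term by term over [-π, π]:
  ∫ (3x)^2 dx = 9·(2π^3/3); ∫ 2·3·(-4)·x dx = 0 (odd integrand); ∫ (-4)^2 dx = 16·2π.
So (1/(2π)) ∫_{-π}^{π} (3x - 4)^2 dx = 9π^2/3 + 16 = 3π^2 + 16.
Parseval ⇒ Σ |c_n|^2 = 3π^2 + 16.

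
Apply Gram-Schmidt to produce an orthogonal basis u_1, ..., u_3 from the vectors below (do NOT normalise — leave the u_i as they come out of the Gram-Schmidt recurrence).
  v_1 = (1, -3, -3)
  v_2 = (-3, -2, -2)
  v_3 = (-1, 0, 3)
Orthogonal basis:
  u_1 = (1, -3, -3)
  u_2 = (-66/19, -11/19, -11/19)
  u_3 = (0, -3/2, 3/2)

Apply the Gram-Schmidt recurrence
  u_1 = v_1
  u_i = v_i − Σ_{j<i} ((v_i · u_j) / (u_j · u_j)) · u_j.

Step by step this gives:
  u_1 = (1, -3, -3)
  u_2 = (-66/19, -11/19, -11/19)
  u_3 = (0, -3/2, 3/2)

Orthogonality check:
  u_2 · u_1 = 0 (should be 0)
  u_3 · u_1 = 0 (should be 0)
  u_3 · u_2 = 0 (should be 0)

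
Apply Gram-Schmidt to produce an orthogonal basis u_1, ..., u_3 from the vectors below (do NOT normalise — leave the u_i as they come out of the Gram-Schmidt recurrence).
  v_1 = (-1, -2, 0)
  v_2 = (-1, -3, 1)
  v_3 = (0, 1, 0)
Orthogonal basis:
  u_1 = (-1, -2, 0)
  u_2 = (2/5, -1/5, 1)
  u_3 = (-1/3, 1/6, 1/6)

Apply the Gram-Schmidt recurrence
  u_1 = v_1
  u_i = v_i − Σ_{j<i} ((v_i · u_j) / (u_j · u_j)) · u_j.

Step by step this gives:
  u_1 = (-1, -2, 0)
  u_2 = (2/5, -1/5, 1)
  u_3 = (-1/3, 1/6, 1/6)

Orthogonality check:
  u_2 · u_1 = 0 (should be 0)
  u_3 · u_1 = 0 (should be 0)
  u_3 · u_2 = 0 (should be 0)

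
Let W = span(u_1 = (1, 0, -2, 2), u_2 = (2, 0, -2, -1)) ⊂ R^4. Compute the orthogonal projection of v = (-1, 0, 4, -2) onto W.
proj_W(v) = (-25/13, 0, 42/13, -30/13)

Set up U = [u_1 | ... | u_2] ∈ R^(4×2). The projector onto W = col(U) is P = U (U^T U)^(-1) U^T.
Compute U^T U =
  [9, 4]
  [4, 9],
and U^T v = (-13, -8).
Solve U^T U · c = U^T v for the coefficients: c = (-17/13, -4/13). The projection is proj_W(v) = U c.
Check: (v - proj_W(v)) · u_1 = 0  (should be 0).
Check: (v - proj_W(v)) · u_2 = 0  (should be 0).
Result: proj_W(v) = (-25/13, 0, 42/13, -30/13).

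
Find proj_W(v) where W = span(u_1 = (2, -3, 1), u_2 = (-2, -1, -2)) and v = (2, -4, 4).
proj_W(v) = (32/9, -32/9, 20/9)

Set up U = [u_1 | ... | u_2] ∈ R^(3×2). The projector onto W = col(U) is P = U (U^T U)^(-1) U^T.
Compute U^T U =
  [14, -3]
  [-3, 9],
and U^T v = (20, -8).
Solve U^T U · c = U^T v for the coefficients: c = (4/3, -4/9). The projection is proj_W(v) = U c.
Check: (v - proj_W(v)) · u_1 = 0  (should be 0).
Check: (v - proj_W(v)) · u_2 = 0  (should be 0).
Result: proj_W(v) = (32/9, -32/9, 20/9).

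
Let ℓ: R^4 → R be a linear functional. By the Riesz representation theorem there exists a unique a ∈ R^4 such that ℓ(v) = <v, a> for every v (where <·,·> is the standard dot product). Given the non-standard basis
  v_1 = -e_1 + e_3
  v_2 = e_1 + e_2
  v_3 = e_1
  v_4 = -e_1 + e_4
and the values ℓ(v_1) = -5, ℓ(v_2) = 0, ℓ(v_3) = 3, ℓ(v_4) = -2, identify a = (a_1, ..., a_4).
a = (3, -3, -2, 1)

Write a = (a_1, ..., a_4) in the standard basis. For each basis vector v_i, ℓ(v_i) = <v_i, a> is a linear equation in the a_j's. Collect the n equations into a matrix system V a = ℓ, where row i of V is v_i (expressed in the standard basis). Since V is invertible (lower-triangular with 1s on the diagonal, up to permutation), solve by back-substitution:
  V =
[[-1, 0, 1, 0],
 [1, 1, 0, 0],
 [1, 0, 0, 0],
 [-1, 0, 0, 1]]
  V a = (-5, 0, 3, -2)
Solving gives a = (3, -3, -2, 1).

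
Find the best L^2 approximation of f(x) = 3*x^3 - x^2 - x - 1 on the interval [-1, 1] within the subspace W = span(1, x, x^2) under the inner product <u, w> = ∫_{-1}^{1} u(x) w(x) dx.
g(x) = -x^2 + 4*x/5 - 1

The best approximation g ∈ W is the orthogonal projection of f onto W. Writing g = a_0 + a_1 x + a_2 x^2, the coefficients solve the normal equations G · a = b where
  G_{ij} = <φ_i, φ_j> and b_i = <f, φ_i>, with φ_0 = 1, φ_1 = x, φ_2 = x^2.
G =
  [2, 0, 2/3]
  [0, 2/3, 0]
  [2/3, 0, 2/5],
b = (-8/3, 8/15, -16/15).
Solving gives a_0 = -1, a_1 = 4/5, a_2 = -1, so
  g(x) = -x^2 + 4*x/5 - 1.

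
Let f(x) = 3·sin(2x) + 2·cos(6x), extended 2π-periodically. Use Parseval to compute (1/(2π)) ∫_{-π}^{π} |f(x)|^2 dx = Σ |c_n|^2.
Σ |c_n|^2 = 13/2

Expand |f|^2 and use orthogonality of {sin(nx), cos(mx)} on [-π, π]:
  ∫_{-π}^{π} sin(nx)^2 dx = π, ∫ cos(mx)^2 dx = π, and cross terms integrate to 0.
So ∫_{-π}^{π} f(x)^2 dx = 3^2 · π + 2^2 · π = (9 + 4)π.
Divide by 2π: (9 + 4)/2 = 13/2.
By Parseval, this equals Σ |c_n|^2.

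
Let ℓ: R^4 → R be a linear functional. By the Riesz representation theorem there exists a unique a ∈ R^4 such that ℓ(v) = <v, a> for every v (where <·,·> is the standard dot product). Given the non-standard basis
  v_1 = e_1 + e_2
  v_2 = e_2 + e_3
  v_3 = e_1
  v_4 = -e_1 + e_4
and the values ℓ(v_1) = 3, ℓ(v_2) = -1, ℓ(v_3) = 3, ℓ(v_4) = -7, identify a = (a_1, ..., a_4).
a = (3, 0, -1, -4)

Write a = (a_1, ..., a_4) in the standard basis. For each basis vector v_i, ℓ(v_i) = <v_i, a> is a linear equation in the a_j's. Collect the n equations into a matrix system V a = ℓ, where row i of V is v_i (expressed in the standard basis). Since V is invertible (lower-triangular with 1s on the diagonal, up to permutation), solve by back-substitution:
  V =
[[1, 1, 0, 0],
 [0, 1, 1, 0],
 [1, 0, 0, 0],
 [-1, 0, 0, 1]]
  V a = (3, -1, 3, -7)
Solving gives a = (3, 0, -1, -4).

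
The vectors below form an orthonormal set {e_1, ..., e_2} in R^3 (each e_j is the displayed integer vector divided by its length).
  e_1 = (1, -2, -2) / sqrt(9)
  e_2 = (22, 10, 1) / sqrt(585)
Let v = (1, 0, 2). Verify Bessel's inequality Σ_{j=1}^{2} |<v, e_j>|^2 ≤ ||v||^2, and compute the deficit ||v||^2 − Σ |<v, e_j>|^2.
Σ |<v, e_j>|^2 = 129/65; ||v||^2 = 5; deficit = 196/65

Write each e_j = u_j / sqrt(<u_j, u_j>) where u_j is the displayed integer vector. Then <v, e_j> = <v, u_j> / sqrt(<u_j, u_j>), so |<v, e_j>|^2 = <v, u_j>^2 / <u_j, u_j>.
Coefficients: <v, e_1> = -3/sqrt(9), <v, e_2> = 24/sqrt(585).
Square and sum: Σ |<v, e_j>|^2 = 129/65.
Compute ||v||^2 = v·v = 5.
Deficit = 5 − 129/65 = 196/65 ≥ 0, confirming Bessel's inequality. (The deficit equals ||v − Σ <v,e_j> e_j||^2, the squared distance from v to span{e_j}.)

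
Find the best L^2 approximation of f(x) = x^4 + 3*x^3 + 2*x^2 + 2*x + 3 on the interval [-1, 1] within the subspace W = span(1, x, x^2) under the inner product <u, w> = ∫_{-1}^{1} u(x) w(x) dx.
g(x) = 20*x^2/7 + 19*x/5 + 102/35

The best approximation g ∈ W is the orthogonal projection of f onto W. Writing g = a_0 + a_1 x + a_2 x^2, the coefficients solve the normal equations G · a = b where
  G_{ij} = <φ_i, φ_j> and b_i = <f, φ_i>, with φ_0 = 1, φ_1 = x, φ_2 = x^2.
G =
  [2, 0, 2/3]
  [0, 2/3, 0]
  [2/3, 0, 2/5],
b = (116/15, 38/15, 108/35).
Solving gives a_0 = 102/35, a_1 = 19/5, a_2 = 20/7, so
  g(x) = 20*x^2/7 + 19*x/5 + 102/35.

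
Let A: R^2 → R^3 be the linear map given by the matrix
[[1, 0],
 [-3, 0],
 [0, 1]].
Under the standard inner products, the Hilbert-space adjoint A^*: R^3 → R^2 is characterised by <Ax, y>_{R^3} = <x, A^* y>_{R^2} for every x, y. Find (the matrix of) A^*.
A^* = A^T =
[[1, -3, 0],
 [0, 0, 1]]

For real matrices with standard dot products, the defining identity <Ax, y> = <x, A^* y> gives (Ax)^T y = x^T (A^*) y, i.e. x^T A^T y = x^T (A^*) y. Since this holds for all x, y, we must have A^* = A^T. Therefore
A^* =
[[1, -3, 0],
 [0, 0, 1]].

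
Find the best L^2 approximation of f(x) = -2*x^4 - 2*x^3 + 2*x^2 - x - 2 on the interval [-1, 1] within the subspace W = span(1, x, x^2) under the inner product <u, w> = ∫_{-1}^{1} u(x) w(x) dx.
g(x) = 2*x^2/7 - 11*x/5 - 64/35

The best approximation g ∈ W is the orthogonal projection of f onto W. Writing g = a_0 + a_1 x + a_2 x^2, the coefficients solve the normal equations G · a = b where
  G_{ij} = <φ_i, φ_j> and b_i = <f, φ_i>, with φ_0 = 1, φ_1 = x, φ_2 = x^2.
G =
  [2, 0, 2/3]
  [0, 2/3, 0]
  [2/3, 0, 2/5],
b = (-52/15, -22/15, -116/105).
Solving gives a_0 = -64/35, a_1 = -11/5, a_2 = 2/7, so
  g(x) = 2*x^2/7 - 11*x/5 - 64/35.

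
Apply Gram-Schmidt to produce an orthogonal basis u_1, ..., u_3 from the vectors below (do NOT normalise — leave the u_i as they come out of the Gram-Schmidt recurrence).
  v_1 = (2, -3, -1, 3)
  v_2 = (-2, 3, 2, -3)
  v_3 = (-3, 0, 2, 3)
Orthogonal basis:
  u_1 = (2, -3, -1, 3)
  u_2 = (2/23, -3/23, 22/23, 3/23)
  u_3 = (-36/11, 9/22, 0, 57/22)

Apply the Gram-Schmidt recurrence
  u_1 = v_1
  u_i = v_i − Σ_{j<i} ((v_i · u_j) / (u_j · u_j)) · u_j.

Step by step this gives:
  u_1 = (2, -3, -1, 3)
  u_2 = (2/23, -3/23, 22/23, 3/23)
  u_3 = (-36/11, 9/22, 0, 57/22)

Orthogonality check:
  u_2 · u_1 = 0 (should be 0)
  u_3 · u_1 = 0 (should be 0)
  u_3 · u_2 = 0 (should be 0)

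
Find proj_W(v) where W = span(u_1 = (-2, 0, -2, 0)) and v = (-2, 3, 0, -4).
proj_W(v) = (-1, 0, -1, 0)

Set up U = [u_1 | ... | u_1] ∈ R^(4×1). The projector onto W = col(U) is P = U (U^T U)^(-1) U^T.
Compute U^T U =
  [8],
and U^T v = (4).
Solve U^T U · c = U^T v for the coefficients: c = (1/2). The projection is proj_W(v) = U c.
Check: (v - proj_W(v)) · u_1 = 0  (should be 0).
Result: proj_W(v) = (-1, 0, -1, 0).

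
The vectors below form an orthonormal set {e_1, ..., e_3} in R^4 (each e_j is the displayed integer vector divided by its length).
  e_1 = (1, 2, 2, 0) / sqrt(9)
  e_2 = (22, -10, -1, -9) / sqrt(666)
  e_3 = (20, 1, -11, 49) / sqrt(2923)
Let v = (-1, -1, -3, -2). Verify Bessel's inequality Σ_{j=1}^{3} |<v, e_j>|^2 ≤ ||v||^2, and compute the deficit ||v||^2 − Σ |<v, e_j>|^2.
Σ |<v, e_j>|^2 = 1841/158; ||v||^2 = 15; deficit = 529/158

Write each e_j = u_j / sqrt(<u_j, u_j>) where u_j is the displayed integer vector. Then <v, e_j> = <v, u_j> / sqrt(<u_j, u_j>), so |<v, e_j>|^2 = <v, u_j>^2 / <u_j, u_j>.
Coefficients: <v, e_1> = -9/sqrt(9), <v, e_2> = 9/sqrt(666), <v, e_3> = -86/sqrt(2923).
Square and sum: Σ |<v, e_j>|^2 = 1841/158.
Compute ||v||^2 = v·v = 15.
Deficit = 15 − 1841/158 = 529/158 ≥ 0, confirming Bessel's inequality. (The deficit equals ||v − Σ <v,e_j> e_j||^2, the squared distance from v to span{e_j}.)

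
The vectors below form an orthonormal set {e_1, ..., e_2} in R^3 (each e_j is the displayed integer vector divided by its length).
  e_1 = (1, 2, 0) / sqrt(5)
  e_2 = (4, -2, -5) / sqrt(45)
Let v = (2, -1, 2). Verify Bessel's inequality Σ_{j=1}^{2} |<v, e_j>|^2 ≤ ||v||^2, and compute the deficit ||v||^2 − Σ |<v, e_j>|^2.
Σ |<v, e_j>|^2 = 0; ||v||^2 = 9; deficit = 9

Write each e_j = u_j / sqrt(<u_j, u_j>) where u_j is the displayed integer vector. Then <v, e_j> = <v, u_j> / sqrt(<u_j, u_j>), so |<v, e_j>|^2 = <v, u_j>^2 / <u_j, u_j>.
Coefficients: <v, e_1> = 0/sqrt(5), <v, e_2> = 0/sqrt(45).
Square and sum: Σ |<v, e_j>|^2 = 0.
Compute ||v||^2 = v·v = 9.
Deficit = 9 − 0 = 9 ≥ 0, confirming Bessel's inequality. (The deficit equals ||v − Σ <v,e_j> e_j||^2, the squared distance from v to span{e_j}.)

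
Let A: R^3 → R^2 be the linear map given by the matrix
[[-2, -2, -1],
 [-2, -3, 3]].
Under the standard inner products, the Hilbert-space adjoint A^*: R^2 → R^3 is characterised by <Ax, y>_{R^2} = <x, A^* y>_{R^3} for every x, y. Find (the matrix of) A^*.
A^* = A^T =
[[-2, -2],
 [-2, -3],
 [-1, 3]]

For real matrices with standard dot products, the defining identity <Ax, y> = <x, A^* y> gives (Ax)^T y = x^T (A^*) y, i.e. x^T A^T y = x^T (A^*) y. Since this holds for all x, y, we must have A^* = A^T. Therefore
A^* =
[[-2, -2],
 [-2, -3],
 [-1, 3]].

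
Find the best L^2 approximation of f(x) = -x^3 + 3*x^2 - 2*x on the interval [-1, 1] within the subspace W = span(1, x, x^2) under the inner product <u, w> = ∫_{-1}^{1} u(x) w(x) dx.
g(x) = 3*x^2 - 13*x/5

The best approximation g ∈ W is the orthogonal projection of f onto W. Writing g = a_0 + a_1 x + a_2 x^2, the coefficients solve the normal equations G · a = b where
  G_{ij} = <φ_i, φ_j> and b_i = <f, φ_i>, with φ_0 = 1, φ_1 = x, φ_2 = x^2.
G =
  [2, 0, 2/3]
  [0, 2/3, 0]
  [2/3, 0, 2/5],
b = (2, -26/15, 6/5).
Solving gives a_0 = 0, a_1 = -13/5, a_2 = 3, so
  g(x) = 3*x^2 - 13*x/5.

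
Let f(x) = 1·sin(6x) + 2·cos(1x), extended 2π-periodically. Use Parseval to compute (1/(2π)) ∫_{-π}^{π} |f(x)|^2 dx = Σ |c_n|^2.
Σ |c_n|^2 = 5/2

Expand |f|^2 and use orthogonality of {sin(nx), cos(mx)} on [-π, π]:
  ∫_{-π}^{π} sin(nx)^2 dx = π, ∫ cos(mx)^2 dx = π, and cross terms integrate to 0.
So ∫_{-π}^{π} f(x)^2 dx = 1^2 · π + 2^2 · π = (1 + 4)π.
Divide by 2π: (1 + 4)/2 = 5/2.
By Parseval, this equals Σ |c_n|^2.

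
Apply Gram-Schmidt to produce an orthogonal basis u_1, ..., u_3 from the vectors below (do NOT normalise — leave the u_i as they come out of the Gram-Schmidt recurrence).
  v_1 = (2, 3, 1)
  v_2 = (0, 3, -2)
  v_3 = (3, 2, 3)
Orthogonal basis:
  u_1 = (2, 3, 1)
  u_2 = (-1, 3/2, -5/2)
  u_3 = (9/133, -4/133, -6/133)

Apply the Gram-Schmidt recurrence
  u_1 = v_1
  u_i = v_i − Σ_{j<i} ((v_i · u_j) / (u_j · u_j)) · u_j.

Step by step this gives:
  u_1 = (2, 3, 1)
  u_2 = (-1, 3/2, -5/2)
  u_3 = (9/133, -4/133, -6/133)

Orthogonality check:
  u_2 · u_1 = 0 (should be 0)
  u_3 · u_1 = 0 (should be 0)
  u_3 · u_2 = 0 (should be 0)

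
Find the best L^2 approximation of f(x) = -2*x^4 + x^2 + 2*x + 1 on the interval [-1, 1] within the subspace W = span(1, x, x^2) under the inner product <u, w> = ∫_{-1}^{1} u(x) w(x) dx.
g(x) = -5*x^2/7 + 2*x + 41/35

The best approximation g ∈ W is the orthogonal projection of f onto W. Writing g = a_0 + a_1 x + a_2 x^2, the coefficients solve the normal equations G · a = b where
  G_{ij} = <φ_i, φ_j> and b_i = <f, φ_i>, with φ_0 = 1, φ_1 = x, φ_2 = x^2.
G =
  [2, 0, 2/3]
  [0, 2/3, 0]
  [2/3, 0, 2/5],
b = (28/15, 4/3, 52/105).
Solving gives a_0 = 41/35, a_1 = 2, a_2 = -5/7, so
  g(x) = -5*x^2/7 + 2*x + 41/35.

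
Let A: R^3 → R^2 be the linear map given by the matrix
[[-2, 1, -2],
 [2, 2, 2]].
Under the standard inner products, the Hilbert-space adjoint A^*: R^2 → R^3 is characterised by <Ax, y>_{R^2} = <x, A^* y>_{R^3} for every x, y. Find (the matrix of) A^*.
A^* = A^T =
[[-2, 2],
 [1, 2],
 [-2, 2]]

For real matrices with standard dot products, the defining identity <Ax, y> = <x, A^* y> gives (Ax)^T y = x^T (A^*) y, i.e. x^T A^T y = x^T (A^*) y. Since this holds for all x, y, we must have A^* = A^T. Therefore
A^* =
[[-2, 2],
 [1, 2],
 [-2, 2]].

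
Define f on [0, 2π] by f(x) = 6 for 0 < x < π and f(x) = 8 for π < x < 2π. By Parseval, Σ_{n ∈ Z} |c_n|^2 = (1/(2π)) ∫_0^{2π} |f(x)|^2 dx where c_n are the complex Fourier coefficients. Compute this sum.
Σ |c_n|^2 = 50

Parseval equates the L^2 energy of f (normalised by 1/(2π)) with the ℓ^2 sum of its Fourier coefficients: (1/(2π)) ∫_0^{2π} |f|^2 = Σ |c_n|^2.
Compute the left side: (1/(2π)) [∫_0^π 6^2 dx + ∫_π^{2π} 8^2 dx] = (1/(2π)) · (36π + 64π) = (36 + 64)/2 = 50.
So Σ_{n ∈ Z} |c_n|^2 = 50.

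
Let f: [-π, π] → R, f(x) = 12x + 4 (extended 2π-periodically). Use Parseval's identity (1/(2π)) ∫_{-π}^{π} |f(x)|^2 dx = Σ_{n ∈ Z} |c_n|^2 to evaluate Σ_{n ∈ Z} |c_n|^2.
Σ |c_n|^2 = 48π^2 + 16

Expand and integrate term by term over [-π, π]:
  ∫ (12x)^2 dx = 144·(2π^3/3); ∫ 2·12·(4)·x dx = 0 (odd integrand); ∫ 4^2 dx = 16·2π.
So (1/(2π)) ∫_{-π}^{π} (12x + 4)^2 dx = 144π^2/3 + 16 = 48π^2 + 16.
Parseval ⇒ Σ |c_n|^2 = 48π^2 + 16.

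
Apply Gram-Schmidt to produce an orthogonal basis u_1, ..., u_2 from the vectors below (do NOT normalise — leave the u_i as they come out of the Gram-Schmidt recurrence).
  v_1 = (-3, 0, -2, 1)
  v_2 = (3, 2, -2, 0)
Orthogonal basis:
  u_1 = (-3, 0, -2, 1)
  u_2 = (27/14, 2, -19/7, 5/14)

Apply the Gram-Schmidt recurrence
  u_1 = v_1
  u_i = v_i − Σ_{j<i} ((v_i · u_j) / (u_j · u_j)) · u_j.

Step by step this gives:
  u_1 = (-3, 0, -2, 1)
  u_2 = (27/14, 2, -19/7, 5/14)

Orthogonality check:
  u_2 · u_1 = 0 (should be 0)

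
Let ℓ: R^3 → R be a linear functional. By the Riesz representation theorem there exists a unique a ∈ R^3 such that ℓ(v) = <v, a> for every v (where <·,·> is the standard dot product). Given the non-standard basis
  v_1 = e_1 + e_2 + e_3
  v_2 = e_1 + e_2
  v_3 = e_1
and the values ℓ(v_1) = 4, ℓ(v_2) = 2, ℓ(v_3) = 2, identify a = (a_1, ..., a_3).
a = (2, 0, 2)

Write a = (a_1, ..., a_3) in the standard basis. For each basis vector v_i, ℓ(v_i) = <v_i, a> is a linear equation in the a_j's. Collect the n equations into a matrix system V a = ℓ, where row i of V is v_i (expressed in the standard basis). Since V is invertible (lower-triangular with 1s on the diagonal, up to permutation), solve by back-substitution:
  V =
[[1, 1, 1],
 [1, 1, 0],
 [1, 0, 0]]
  V a = (4, 2, 2)
Solving gives a = (2, 0, 2).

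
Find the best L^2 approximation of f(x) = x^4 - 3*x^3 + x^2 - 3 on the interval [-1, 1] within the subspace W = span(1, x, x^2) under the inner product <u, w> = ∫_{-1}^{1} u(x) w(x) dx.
g(x) = 13*x^2/7 - 9*x/5 - 108/35

The best approximation g ∈ W is the orthogonal projection of f onto W. Writing g = a_0 + a_1 x + a_2 x^2, the coefficients solve the normal equations G · a = b where
  G_{ij} = <φ_i, φ_j> and b_i = <f, φ_i>, with φ_0 = 1, φ_1 = x, φ_2 = x^2.
G =
  [2, 0, 2/3]
  [0, 2/3, 0]
  [2/3, 0, 2/5],
b = (-74/15, -6/5, -46/35).
Solving gives a_0 = -108/35, a_1 = -9/5, a_2 = 13/7, so
  g(x) = 13*x^2/7 - 9*x/5 - 108/35.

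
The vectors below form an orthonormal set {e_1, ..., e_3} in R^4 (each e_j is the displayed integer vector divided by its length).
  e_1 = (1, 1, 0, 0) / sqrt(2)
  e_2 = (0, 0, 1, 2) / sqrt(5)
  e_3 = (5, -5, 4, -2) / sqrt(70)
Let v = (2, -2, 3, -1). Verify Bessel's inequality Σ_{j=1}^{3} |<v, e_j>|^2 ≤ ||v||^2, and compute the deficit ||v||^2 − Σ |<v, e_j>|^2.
Σ |<v, e_j>|^2 = 117/7; ||v||^2 = 18; deficit = 9/7

Write each e_j = u_j / sqrt(<u_j, u_j>) where u_j is the displayed integer vector. Then <v, e_j> = <v, u_j> / sqrt(<u_j, u_j>), so |<v, e_j>|^2 = <v, u_j>^2 / <u_j, u_j>.
Coefficients: <v, e_1> = 0/sqrt(2), <v, e_2> = 1/sqrt(5), <v, e_3> = 34/sqrt(70).
Square and sum: Σ |<v, e_j>|^2 = 117/7.
Compute ||v||^2 = v·v = 18.
Deficit = 18 − 117/7 = 9/7 ≥ 0, confirming Bessel's inequality. (The deficit equals ||v − Σ <v,e_j> e_j||^2, the squared distance from v to span{e_j}.)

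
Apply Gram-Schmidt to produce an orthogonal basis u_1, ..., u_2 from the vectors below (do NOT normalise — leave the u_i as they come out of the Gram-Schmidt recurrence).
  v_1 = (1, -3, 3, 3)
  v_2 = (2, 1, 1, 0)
Orthogonal basis:
  u_1 = (1, -3, 3, 3)
  u_2 = (27/14, 17/14, 11/14, -3/14)

Apply the Gram-Schmidt recurrence
  u_1 = v_1
  u_i = v_i − Σ_{j<i} ((v_i · u_j) / (u_j · u_j)) · u_j.

Step by step this gives:
  u_1 = (1, -3, 3, 3)
  u_2 = (27/14, 17/14, 11/14, -3/14)

Orthogonality check:
  u_2 · u_1 = 0 (should be 0)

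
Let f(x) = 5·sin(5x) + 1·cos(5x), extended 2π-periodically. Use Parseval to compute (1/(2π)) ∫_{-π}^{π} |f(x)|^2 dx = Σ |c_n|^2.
Σ |c_n|^2 = 13

Expand |f|^2 and use orthogonality of {sin(nx), cos(mx)} on [-π, π]:
  ∫_{-π}^{π} sin(nx)^2 dx = π, ∫ cos(mx)^2 dx = π, and cross terms integrate to 0.
So ∫_{-π}^{π} f(x)^2 dx = 5^2 · π + 1^2 · π = (25 + 1)π.
Divide by 2π: (25 + 1)/2 = 13.
By Parseval, this equals Σ |c_n|^2.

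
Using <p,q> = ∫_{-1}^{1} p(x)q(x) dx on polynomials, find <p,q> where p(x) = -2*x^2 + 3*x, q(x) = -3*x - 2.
<p,q> = -10/3

Expand the product: p(x)·q(x) = 6*x^3 - 5*x^2 - 6*x.
∫_{-1}^{1} of each monomial x^k gives [2/(k+1) if k even, 0 if k odd]. Integrating term-by-term (or equivalently evaluating the antiderivative F(x) = 3*x^4/2 - 5*x^3/3 - 3*x^2 at the endpoints):
  F(1) − F(−1) = -19/6 − (1/6) = -10/3.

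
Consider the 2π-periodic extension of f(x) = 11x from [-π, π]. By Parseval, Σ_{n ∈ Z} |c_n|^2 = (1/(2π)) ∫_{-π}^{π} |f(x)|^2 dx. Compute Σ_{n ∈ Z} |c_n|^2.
Σ |c_n|^2 = 121π^2/3

Expand and integrate term by term over [-π, π]:
  ∫ (11x)^2 dx = 121·(2π^3/3); ∫ 2·11·(0)·x dx = 0 (odd integrand); ∫ 0^2 dx = 0·2π.
So (1/(2π)) ∫_{-π}^{π} (11x)^2 dx = 121π^2/3 + 0 = 121π^2/3.
Parseval ⇒ Σ |c_n|^2 = 121π^2/3.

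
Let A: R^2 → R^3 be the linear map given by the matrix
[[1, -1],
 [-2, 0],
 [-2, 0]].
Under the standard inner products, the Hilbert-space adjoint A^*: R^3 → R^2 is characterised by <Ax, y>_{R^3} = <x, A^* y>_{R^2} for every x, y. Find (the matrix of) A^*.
A^* = A^T =
[[1, -2, -2],
 [-1, 0, 0]]

For real matrices with standard dot products, the defining identity <Ax, y> = <x, A^* y> gives (Ax)^T y = x^T (A^*) y, i.e. x^T A^T y = x^T (A^*) y. Since this holds for all x, y, we must have A^* = A^T. Therefore
A^* =
[[1, -2, -2],
 [-1, 0, 0]].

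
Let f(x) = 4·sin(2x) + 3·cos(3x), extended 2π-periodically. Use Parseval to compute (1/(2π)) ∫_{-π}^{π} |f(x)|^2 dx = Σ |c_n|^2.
Σ |c_n|^2 = 25/2

Expand |f|^2 and use orthogonality of {sin(nx), cos(mx)} on [-π, π]:
  ∫_{-π}^{π} sin(nx)^2 dx = π, ∫ cos(mx)^2 dx = π, and cross terms integrate to 0.
So ∫_{-π}^{π} f(x)^2 dx = 4^2 · π + 3^2 · π = (16 + 9)π.
Divide by 2π: (16 + 9)/2 = 25/2.
By Parseval, this equals Σ |c_n|^2.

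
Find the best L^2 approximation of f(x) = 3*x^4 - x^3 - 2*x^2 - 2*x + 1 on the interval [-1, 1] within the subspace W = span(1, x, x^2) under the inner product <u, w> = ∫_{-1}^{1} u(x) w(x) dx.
g(x) = 4*x^2/7 - 13*x/5 + 26/35

The best approximation g ∈ W is the orthogonal projection of f onto W. Writing g = a_0 + a_1 x + a_2 x^2, the coefficients solve the normal equations G · a = b where
  G_{ij} = <φ_i, φ_j> and b_i = <f, φ_i>, with φ_0 = 1, φ_1 = x, φ_2 = x^2.
G =
  [2, 0, 2/3]
  [0, 2/3, 0]
  [2/3, 0, 2/5],
b = (28/15, -26/15, 76/105).
Solving gives a_0 = 26/35, a_1 = -13/5, a_2 = 4/7, so
  g(x) = 4*x^2/7 - 13*x/5 + 26/35.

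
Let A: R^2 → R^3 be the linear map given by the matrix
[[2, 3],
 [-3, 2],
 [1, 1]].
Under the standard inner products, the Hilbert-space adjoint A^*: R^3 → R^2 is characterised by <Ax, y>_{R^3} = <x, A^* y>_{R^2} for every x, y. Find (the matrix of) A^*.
A^* = A^T =
[[2, -3, 1],
 [3, 2, 1]]

For real matrices with standard dot products, the defining identity <Ax, y> = <x, A^* y> gives (Ax)^T y = x^T (A^*) y, i.e. x^T A^T y = x^T (A^*) y. Since this holds for all x, y, we must have A^* = A^T. Therefore
A^* =
[[2, -3, 1],
 [3, 2, 1]].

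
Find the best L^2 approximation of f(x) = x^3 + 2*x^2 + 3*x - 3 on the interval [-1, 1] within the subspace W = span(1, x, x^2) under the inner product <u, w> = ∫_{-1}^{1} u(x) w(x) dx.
g(x) = 2*x^2 + 18*x/5 - 3

The best approximation g ∈ W is the orthogonal projection of f onto W. Writing g = a_0 + a_1 x + a_2 x^2, the coefficients solve the normal equations G · a = b where
  G_{ij} = <φ_i, φ_j> and b_i = <f, φ_i>, with φ_0 = 1, φ_1 = x, φ_2 = x^2.
G =
  [2, 0, 2/3]
  [0, 2/3, 0]
  [2/3, 0, 2/5],
b = (-14/3, 12/5, -6/5).
Solving gives a_0 = -3, a_1 = 18/5, a_2 = 2, so
  g(x) = 2*x^2 + 18*x/5 - 3.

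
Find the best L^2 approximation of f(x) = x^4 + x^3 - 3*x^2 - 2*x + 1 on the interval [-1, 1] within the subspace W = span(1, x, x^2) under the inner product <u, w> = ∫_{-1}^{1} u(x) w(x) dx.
g(x) = -15*x^2/7 - 7*x/5 + 32/35

The best approximation g ∈ W is the orthogonal projection of f onto W. Writing g = a_0 + a_1 x + a_2 x^2, the coefficients solve the normal equations G · a = b where
  G_{ij} = <φ_i, φ_j> and b_i = <f, φ_i>, with φ_0 = 1, φ_1 = x, φ_2 = x^2.
G =
  [2, 0, 2/3]
  [0, 2/3, 0]
  [2/3, 0, 2/5],
b = (2/5, -14/15, -26/105).
Solving gives a_0 = 32/35, a_1 = -7/5, a_2 = -15/7, so
  g(x) = -15*x^2/7 - 7*x/5 + 32/35.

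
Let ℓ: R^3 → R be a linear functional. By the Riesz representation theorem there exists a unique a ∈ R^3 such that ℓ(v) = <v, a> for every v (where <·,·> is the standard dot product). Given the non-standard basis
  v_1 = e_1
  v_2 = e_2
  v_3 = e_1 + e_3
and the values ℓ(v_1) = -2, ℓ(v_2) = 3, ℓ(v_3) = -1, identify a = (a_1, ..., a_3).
a = (-2, 3, 1)

Write a = (a_1, ..., a_3) in the standard basis. For each basis vector v_i, ℓ(v_i) = <v_i, a> is a linear equation in the a_j's. Collect the n equations into a matrix system V a = ℓ, where row i of V is v_i (expressed in the standard basis). Since V is invertible (lower-triangular with 1s on the diagonal, up to permutation), solve by back-substitution:
  V =
[[1, 0, 0],
 [0, 1, 0],
 [1, 0, 1]]
  V a = (-2, 3, -1)
Solving gives a = (-2, 3, 1).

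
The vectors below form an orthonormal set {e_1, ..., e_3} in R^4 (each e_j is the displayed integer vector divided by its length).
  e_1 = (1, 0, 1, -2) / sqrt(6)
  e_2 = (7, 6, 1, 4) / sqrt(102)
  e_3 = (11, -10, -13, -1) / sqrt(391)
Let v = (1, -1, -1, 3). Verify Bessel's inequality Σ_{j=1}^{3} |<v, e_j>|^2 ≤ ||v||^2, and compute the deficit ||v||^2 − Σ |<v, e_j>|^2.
Σ |<v, e_j>|^2 = 227/23; ||v||^2 = 12; deficit = 49/23

Write each e_j = u_j / sqrt(<u_j, u_j>) where u_j is the displayed integer vector. Then <v, e_j> = <v, u_j> / sqrt(<u_j, u_j>), so |<v, e_j>|^2 = <v, u_j>^2 / <u_j, u_j>.
Coefficients: <v, e_1> = -6/sqrt(6), <v, e_2> = 12/sqrt(102), <v, e_3> = 31/sqrt(391).
Square and sum: Σ |<v, e_j>|^2 = 227/23.
Compute ||v||^2 = v·v = 12.
Deficit = 12 − 227/23 = 49/23 ≥ 0, confirming Bessel's inequality. (The deficit equals ||v − Σ <v,e_j> e_j||^2, the squared distance from v to span{e_j}.)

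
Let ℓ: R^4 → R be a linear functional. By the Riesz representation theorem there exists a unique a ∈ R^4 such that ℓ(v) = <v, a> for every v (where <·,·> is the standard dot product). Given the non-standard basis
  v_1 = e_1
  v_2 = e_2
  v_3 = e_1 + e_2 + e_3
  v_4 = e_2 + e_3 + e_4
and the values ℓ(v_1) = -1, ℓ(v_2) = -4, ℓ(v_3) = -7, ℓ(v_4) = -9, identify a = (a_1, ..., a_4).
a = (-1, -4, -2, -3)

Write a = (a_1, ..., a_4) in the standard basis. For each basis vector v_i, ℓ(v_i) = <v_i, a> is a linear equation in the a_j's. Collect the n equations into a matrix system V a = ℓ, where row i of V is v_i (expressed in the standard basis). Since V is invertible (lower-triangular with 1s on the diagonal, up to permutation), solve by back-substitution:
  V =
[[1, 0, 0, 0],
 [0, 1, 0, 0],
 [1, 1, 1, 0],
 [0, 1, 1, 1]]
  V a = (-1, -4, -7, -9)
Solving gives a = (-1, -4, -2, -3).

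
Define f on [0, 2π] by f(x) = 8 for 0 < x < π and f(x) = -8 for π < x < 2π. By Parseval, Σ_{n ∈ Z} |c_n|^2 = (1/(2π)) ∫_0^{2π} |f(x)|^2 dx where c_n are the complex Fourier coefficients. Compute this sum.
Σ |c_n|^2 = 64

Parseval equates the L^2 energy of f (normalised by 1/(2π)) with the ℓ^2 sum of its Fourier coefficients: (1/(2π)) ∫_0^{2π} |f|^2 = Σ |c_n|^2.
Compute the left side: (1/(2π)) [∫_0^π 8^2 dx + ∫_π^{2π} (-8)^2 dx] = (1/(2π)) · (64π + 64π) = (64 + 64)/2 = 64.
So Σ_{n ∈ Z} |c_n|^2 = 64.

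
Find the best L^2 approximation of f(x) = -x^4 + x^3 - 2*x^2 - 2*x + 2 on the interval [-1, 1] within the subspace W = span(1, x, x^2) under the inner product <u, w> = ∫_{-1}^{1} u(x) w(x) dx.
g(x) = -20*x^2/7 - 7*x/5 + 73/35

The best approximation g ∈ W is the orthogonal projection of f onto W. Writing g = a_0 + a_1 x + a_2 x^2, the coefficients solve the normal equations G · a = b where
  G_{ij} = <φ_i, φ_j> and b_i = <f, φ_i>, with φ_0 = 1, φ_1 = x, φ_2 = x^2.
G =
  [2, 0, 2/3]
  [0, 2/3, 0]
  [2/3, 0, 2/5],
b = (34/15, -14/15, 26/105).
Solving gives a_0 = 73/35, a_1 = -7/5, a_2 = -20/7, so
  g(x) = -20*x^2/7 - 7*x/5 + 73/35.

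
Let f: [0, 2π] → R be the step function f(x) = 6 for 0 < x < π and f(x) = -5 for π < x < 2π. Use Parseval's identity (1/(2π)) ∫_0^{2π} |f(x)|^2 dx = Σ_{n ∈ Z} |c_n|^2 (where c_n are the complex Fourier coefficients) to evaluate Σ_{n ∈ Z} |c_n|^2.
Σ |c_n|^2 = 61/2

Parseval equates the L^2 energy of f (normalised by 1/(2π)) with the ℓ^2 sum of its Fourier coefficients: (1/(2π)) ∫_0^{2π} |f|^2 = Σ |c_n|^2.
Compute the left side: (1/(2π)) [∫_0^π 6^2 dx + ∫_π^{2π} (-5)^2 dx] = (1/(2π)) · (36π + 25π) = (36 + 25)/2 = 61/2.
So Σ_{n ∈ Z} |c_n|^2 = 61/2.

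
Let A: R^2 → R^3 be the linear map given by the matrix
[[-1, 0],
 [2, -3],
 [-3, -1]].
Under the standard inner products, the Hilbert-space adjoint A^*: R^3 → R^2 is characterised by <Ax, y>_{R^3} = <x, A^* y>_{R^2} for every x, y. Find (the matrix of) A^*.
A^* = A^T =
[[-1, 2, -3],
 [0, -3, -1]]

For real matrices with standard dot products, the defining identity <Ax, y> = <x, A^* y> gives (Ax)^T y = x^T (A^*) y, i.e. x^T A^T y = x^T (A^*) y. Since this holds for all x, y, we must have A^* = A^T. Therefore
A^* =
[[-1, 2, -3],
 [0, -3, -1]].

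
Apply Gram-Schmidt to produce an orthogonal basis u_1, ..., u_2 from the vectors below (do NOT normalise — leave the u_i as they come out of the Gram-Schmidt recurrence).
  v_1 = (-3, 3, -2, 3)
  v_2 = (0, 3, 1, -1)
Orthogonal basis:
  u_1 = (-3, 3, -2, 3)
  u_2 = (12/31, 81/31, 39/31, -43/31)

Apply the Gram-Schmidt recurrence
  u_1 = v_1
  u_i = v_i − Σ_{j<i} ((v_i · u_j) / (u_j · u_j)) · u_j.

Step by step this gives:
  u_1 = (-3, 3, -2, 3)
  u_2 = (12/31, 81/31, 39/31, -43/31)

Orthogonality check:
  u_2 · u_1 = 0 (should be 0)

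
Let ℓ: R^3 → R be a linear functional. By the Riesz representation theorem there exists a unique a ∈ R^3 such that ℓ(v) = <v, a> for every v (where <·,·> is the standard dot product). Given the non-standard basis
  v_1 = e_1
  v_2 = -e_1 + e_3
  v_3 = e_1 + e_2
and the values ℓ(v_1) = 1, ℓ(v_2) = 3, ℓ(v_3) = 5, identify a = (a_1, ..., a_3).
a = (1, 4, 4)

Write a = (a_1, ..., a_3) in the standard basis. For each basis vector v_i, ℓ(v_i) = <v_i, a> is a linear equation in the a_j's. Collect the n equations into a matrix system V a = ℓ, where row i of V is v_i (expressed in the standard basis). Since V is invertible (lower-triangular with 1s on the diagonal, up to permutation), solve by back-substitution:
  V =
[[1, 0, 0],
 [-1, 0, 1],
 [1, 1, 0]]
  V a = (1, 3, 5)
Solving gives a = (1, 4, 4).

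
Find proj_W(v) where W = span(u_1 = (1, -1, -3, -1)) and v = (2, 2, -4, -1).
proj_W(v) = (13/12, -13/12, -13/4, -13/12)

Set up U = [u_1 | ... | u_1] ∈ R^(4×1). The projector onto W = col(U) is P = U (U^T U)^(-1) U^T.
Compute U^T U =
  [12],
and U^T v = (13).
Solve U^T U · c = U^T v for the coefficients: c = (13/12). The projection is proj_W(v) = U c.
Check: (v - proj_W(v)) · u_1 = 0  (should be 0).
Result: proj_W(v) = (13/12, -13/12, -13/4, -13/12).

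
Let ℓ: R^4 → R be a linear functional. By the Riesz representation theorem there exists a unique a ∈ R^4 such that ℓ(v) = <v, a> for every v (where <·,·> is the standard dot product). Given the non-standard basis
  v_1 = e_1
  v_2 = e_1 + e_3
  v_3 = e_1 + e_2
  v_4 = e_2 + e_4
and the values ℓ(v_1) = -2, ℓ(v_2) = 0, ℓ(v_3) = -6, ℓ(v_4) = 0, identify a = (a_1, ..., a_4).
a = (-2, -4, 2, 4)

Write a = (a_1, ..., a_4) in the standard basis. For each basis vector v_i, ℓ(v_i) = <v_i, a> is a linear equation in the a_j's. Collect the n equations into a matrix system V a = ℓ, where row i of V is v_i (expressed in the standard basis). Since V is invertible (lower-triangular with 1s on the diagonal, up to permutation), solve by back-substitution:
  V =
[[1, 0, 0, 0],
 [1, 0, 1, 0],
 [1, 1, 0, 0],
 [0, 1, 0, 1]]
  V a = (-2, 0, -6, 0)
Solving gives a = (-2, -4, 2, 4).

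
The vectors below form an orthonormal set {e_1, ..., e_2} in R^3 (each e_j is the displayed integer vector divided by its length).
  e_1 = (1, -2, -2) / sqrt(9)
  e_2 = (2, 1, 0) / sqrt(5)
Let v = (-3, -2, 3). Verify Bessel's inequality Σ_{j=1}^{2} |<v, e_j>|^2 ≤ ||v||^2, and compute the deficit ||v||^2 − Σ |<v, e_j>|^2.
Σ |<v, e_j>|^2 = 701/45; ||v||^2 = 22; deficit = 289/45

Write each e_j = u_j / sqrt(<u_j, u_j>) where u_j is the displayed integer vector. Then <v, e_j> = <v, u_j> / sqrt(<u_j, u_j>), so |<v, e_j>|^2 = <v, u_j>^2 / <u_j, u_j>.
Coefficients: <v, e_1> = -5/sqrt(9), <v, e_2> = -8/sqrt(5).
Square and sum: Σ |<v, e_j>|^2 = 701/45.
Compute ||v||^2 = v·v = 22.
Deficit = 22 − 701/45 = 289/45 ≥ 0, confirming Bessel's inequality. (The deficit equals ||v − Σ <v,e_j> e_j||^2, the squared distance from v to span{e_j}.)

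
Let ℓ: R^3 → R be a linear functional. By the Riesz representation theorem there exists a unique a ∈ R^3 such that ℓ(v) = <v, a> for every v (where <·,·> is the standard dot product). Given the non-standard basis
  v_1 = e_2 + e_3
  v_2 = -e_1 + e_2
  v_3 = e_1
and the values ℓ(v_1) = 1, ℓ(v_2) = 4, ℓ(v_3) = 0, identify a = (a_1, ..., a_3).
a = (0, 4, -3)

Write a = (a_1, ..., a_3) in the standard basis. For each basis vector v_i, ℓ(v_i) = <v_i, a> is a linear equation in the a_j's. Collect the n equations into a matrix system V a = ℓ, where row i of V is v_i (expressed in the standard basis). Since V is invertible (lower-triangular with 1s on the diagonal, up to permutation), solve by back-substitution:
  V =
[[0, 1, 1],
 [-1, 1, 0],
 [1, 0, 0]]
  V a = (1, 4, 0)
Solving gives a = (0, 4, -3).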